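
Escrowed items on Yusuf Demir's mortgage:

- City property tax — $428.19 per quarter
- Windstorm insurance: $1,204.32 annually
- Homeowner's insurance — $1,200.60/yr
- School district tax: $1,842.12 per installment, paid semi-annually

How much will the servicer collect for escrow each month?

$650.16

City property tax: $428.19 × 4 = $1,712.76 annually
Windstorm insurance: $1,204.32 annually
Homeowner's insurance: $1,200.60 annually
School district tax: $1,842.12 × 2 = $3,684.24 annually
Total per year = $1,712.76 + $1,204.32 + $1,200.60 + $3,684.24 = $7,801.92
Monthly escrow = $7,801.92 ÷ 12 = $650.16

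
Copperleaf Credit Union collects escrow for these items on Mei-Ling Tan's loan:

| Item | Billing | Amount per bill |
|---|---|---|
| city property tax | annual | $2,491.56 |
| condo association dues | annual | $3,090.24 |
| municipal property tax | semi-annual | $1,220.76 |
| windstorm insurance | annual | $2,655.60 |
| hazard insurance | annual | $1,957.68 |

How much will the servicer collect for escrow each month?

$1,053.05

City property tax = $2,491.56 annually
Condo association dues = $3,090.24 annually
Municipal property tax = $1,220.76 × 2 = $2,441.52 annually
Windstorm insurance = $2,655.60 annually
Hazard insurance = $1,957.68 annually
Combined annual = $12,636.60
Monthly = $12,636.60 ÷ 12 = $1,053.05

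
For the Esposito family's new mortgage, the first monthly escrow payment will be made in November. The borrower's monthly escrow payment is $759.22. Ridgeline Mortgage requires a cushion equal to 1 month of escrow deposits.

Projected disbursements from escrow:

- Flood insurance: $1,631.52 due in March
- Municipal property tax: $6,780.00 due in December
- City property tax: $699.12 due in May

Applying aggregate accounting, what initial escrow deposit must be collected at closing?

$6,020.78

Cushion = 1 × $759.22 = $759.22
Trial balance (start $0, +$759.22 each month, − disbursements):
  Nov: +$759.22 → $759.22
  Dec: +$759.22 − $6,780.00 → -$5,261.56
  Jan: +$759.22 → -$4,502.34
  Feb: +$759.22 → -$3,743.12
  Mar: +$759.22 − $1,631.52 → -$4,615.42
  Apr: +$759.22 → -$3,856.20
  May: +$759.22 − $699.12 → -$3,796.10
  Jun: +$759.22 → -$3,036.88
  Jul: +$759.22 → -$2,277.66
  Aug: +$759.22 → -$1,518.44
  Sep: +$759.22 → -$759.22
  Oct: +$759.22 → $0.00
Lowest trial balance = -$5,261.56 (Dec)
Initial deposit = cushion − low point = $759.22 − (-$5,261.56) = $6,020.78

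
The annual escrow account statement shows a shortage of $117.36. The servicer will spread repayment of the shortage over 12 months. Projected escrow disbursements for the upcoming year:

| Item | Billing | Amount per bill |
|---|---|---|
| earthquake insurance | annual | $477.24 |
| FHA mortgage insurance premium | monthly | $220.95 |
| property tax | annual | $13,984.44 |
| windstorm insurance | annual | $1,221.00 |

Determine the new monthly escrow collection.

$1,537.62

Earthquake insurance = $477.24/yr
FHA mortgage insurance premium = $220.95 × 12 = $2,651.40/yr
Property tax = $13,984.44/yr
Windstorm insurance = $1,221.00/yr
Yearly total = $477.24 + $2,651.40 + $13,984.44 + $1,221.00 = $18,334.08
Per month = $18,334.08 / 12 = $1,527.84
Shortage per month = $117.36 / 12 = $9.78
Adjusted monthly = $1,527.84 + $9.78 = $1,537.62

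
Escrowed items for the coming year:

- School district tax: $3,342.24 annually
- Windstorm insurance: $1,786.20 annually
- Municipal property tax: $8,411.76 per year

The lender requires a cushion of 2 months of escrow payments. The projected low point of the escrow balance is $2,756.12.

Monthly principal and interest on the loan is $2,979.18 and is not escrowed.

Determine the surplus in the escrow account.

School district tax = $3,342.24 annually
Windstorm insurance = $1,786.20 annually
Municipal property tax = $8,411.76 annually
Total per year = $13,540.20
Per month = $13,540.20 / 12 = $1,128.35
Required reserve = 2 × $1,128.35 = $2,256.70
Excess over cushion: $2,756.12 − $2,256.70 = $499.42

$499.42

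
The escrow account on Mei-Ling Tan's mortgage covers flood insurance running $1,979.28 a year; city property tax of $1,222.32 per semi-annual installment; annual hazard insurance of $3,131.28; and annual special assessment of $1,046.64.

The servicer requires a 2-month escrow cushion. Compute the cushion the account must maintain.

$1,433.64

Flood insurance: $1,979.28
City property tax: $1,222.32 × 2 = $2,444.64
Hazard insurance: $3,131.28
Special assessment: $1,046.64
Annual escrow total = $1,979.28 + $2,444.64 + $3,131.28 + $1,046.64 = $8,601.84
Monthly escrow = $8,601.84 / 12 = $716.82
Reserve = 2 × $716.82 = $1,433.64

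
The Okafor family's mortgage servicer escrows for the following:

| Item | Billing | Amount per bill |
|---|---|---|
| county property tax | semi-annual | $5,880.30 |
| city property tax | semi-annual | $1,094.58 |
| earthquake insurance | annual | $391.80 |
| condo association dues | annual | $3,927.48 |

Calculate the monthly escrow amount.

$1,522.42

County property tax: $5,880.30 × 2 = $11,760.60/yr
City property tax: $1,094.58 × 2 = $2,189.16/yr
Earthquake insurance: $391.80/yr
Condo association dues: $3,927.48/yr
Yearly total = $11,760.60 + $2,189.16 + $391.80 + $3,927.48 = $18,269.04
Base monthly escrow = $18,269.04 / 12 = $1,522.42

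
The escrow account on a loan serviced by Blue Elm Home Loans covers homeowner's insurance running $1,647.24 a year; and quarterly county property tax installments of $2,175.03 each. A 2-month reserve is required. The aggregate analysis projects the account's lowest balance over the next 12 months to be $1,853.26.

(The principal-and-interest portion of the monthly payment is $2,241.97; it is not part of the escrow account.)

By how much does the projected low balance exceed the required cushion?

$128.70

Homeowner's insurance = $1,647.24 per year
County property tax = $2,175.03 × 4 = $8,700.12 per year
Yearly total = $1,647.24 + $8,700.12 = $10,347.36
Monthly = $10,347.36 / 12 = $862.28
Required reserve = 2 × $862.28 = $1,724.56
Surplus = $1,853.26 − $1,724.56 = $128.70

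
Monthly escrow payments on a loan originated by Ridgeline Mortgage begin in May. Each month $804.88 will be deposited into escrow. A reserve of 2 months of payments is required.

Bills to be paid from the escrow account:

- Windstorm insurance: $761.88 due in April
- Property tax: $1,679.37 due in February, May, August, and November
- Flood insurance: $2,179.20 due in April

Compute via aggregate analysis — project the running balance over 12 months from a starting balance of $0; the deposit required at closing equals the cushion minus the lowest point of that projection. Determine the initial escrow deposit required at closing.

Cushion = 2 × $804.88 = $1,609.76
Trial balance (start $0, +$804.88 each month, − disbursements):
  May: +$804.88 − $1,679.37 → -$874.49
  Jun: +$804.88 → -$69.61
  Jul: +$804.88 → $735.27
  Aug: +$804.88 − $1,679.37 → -$139.22
  Sep: +$804.88 → $665.66
  Oct: +$804.88 → $1,470.54
  Nov: +$804.88 − $1,679.37 → $596.05
  Dec: +$804.88 → $1,400.93
  Jan: +$804.88 → $2,205.81
  Feb: +$804.88 − $1,679.37 → $1,331.32
  Mar: +$804.88 → $2,136.20
  Apr: +$804.88 − $2,941.08 → $0.00
Lowest trial balance = -$874.49 (May)
Initial deposit = cushion − low point = $1,609.76 − (-$874.49) = $2,484.25

$2,484.25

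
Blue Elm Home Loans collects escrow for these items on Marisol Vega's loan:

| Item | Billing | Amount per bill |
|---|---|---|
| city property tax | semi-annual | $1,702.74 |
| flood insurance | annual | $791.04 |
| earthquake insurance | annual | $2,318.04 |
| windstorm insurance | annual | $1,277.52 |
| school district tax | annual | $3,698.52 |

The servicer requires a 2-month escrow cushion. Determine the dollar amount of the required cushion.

City property tax: $1,702.74 × 2 = $3,405.48
Flood insurance: $791.04
Earthquake insurance: $2,318.04
Windstorm insurance: $1,277.52
School district tax: $3,698.52
Total annual escrow = $3,405.48 + $791.04 + $2,318.04 + $1,277.52 + $3,698.52 = $11,490.60
Monthly = $11,490.60 ÷ 12 = $957.55
Cushion = 2 × $957.55 = $1,915.10

$1,915.10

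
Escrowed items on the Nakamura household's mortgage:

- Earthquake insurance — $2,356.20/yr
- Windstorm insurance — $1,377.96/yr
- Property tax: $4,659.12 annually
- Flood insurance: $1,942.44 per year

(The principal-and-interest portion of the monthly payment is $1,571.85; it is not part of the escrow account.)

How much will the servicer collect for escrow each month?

$861.31

Earthquake insurance: $2,356.20 per year
Windstorm insurance: $1,377.96 per year
Property tax: $4,659.12 per year
Flood insurance: $1,942.44 per year
Combined annual = $2,356.20 + $1,377.96 + $4,659.12 + $1,942.44 = $10,335.72
Monthly = $10,335.72 ÷ 12 = $861.31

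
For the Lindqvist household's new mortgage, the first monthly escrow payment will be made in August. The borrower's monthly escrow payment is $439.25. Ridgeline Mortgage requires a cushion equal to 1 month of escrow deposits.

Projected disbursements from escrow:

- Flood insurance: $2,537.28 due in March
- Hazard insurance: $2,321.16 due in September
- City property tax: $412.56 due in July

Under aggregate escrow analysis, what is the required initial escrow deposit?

Cushion = 1 × $439.25 = $439.25
Trial balance (start $0, +$439.25 each month, − disbursements):
  Aug: +$439.25 → $439.25
  Sep: +$439.25 − $2,321.16 → -$1,442.66
  Oct: +$439.25 → -$1,003.41
  Nov: +$439.25 → -$564.16
  Dec: +$439.25 → -$124.91
  Jan: +$439.25 → $314.34
  Feb: +$439.25 → $753.59
  Mar: +$439.25 − $2,537.28 → -$1,344.44
  Apr: +$439.25 → -$905.19
  May: +$439.25 → -$465.94
  Jun: +$439.25 → -$26.69
  Jul: +$439.25 − $412.56 → $0.00
Lowest trial balance = -$1,442.66 (Sep)
Initial deposit = cushion − low point = $439.25 − (-$1,442.66) = $1,881.91

$1,881.91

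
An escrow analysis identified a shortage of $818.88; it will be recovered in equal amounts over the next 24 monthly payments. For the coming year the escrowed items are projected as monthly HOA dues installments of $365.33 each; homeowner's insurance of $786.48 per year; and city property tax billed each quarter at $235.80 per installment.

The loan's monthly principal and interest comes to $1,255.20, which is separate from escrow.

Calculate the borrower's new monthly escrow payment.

HOA dues: $365.33 × 12 = $4,383.96
Homeowner's insurance: $786.48
City property tax: $235.80 × 4 = $943.20
Total annual escrow = $4,383.96 + $786.48 + $943.20 = $6,113.64
Per month = $6,113.64 ÷ 12 = $509.47
Shortage spread = $818.88 / 24 = $34.12/mo
Adjusted monthly = $509.47 + $34.12 = $543.59

$543.59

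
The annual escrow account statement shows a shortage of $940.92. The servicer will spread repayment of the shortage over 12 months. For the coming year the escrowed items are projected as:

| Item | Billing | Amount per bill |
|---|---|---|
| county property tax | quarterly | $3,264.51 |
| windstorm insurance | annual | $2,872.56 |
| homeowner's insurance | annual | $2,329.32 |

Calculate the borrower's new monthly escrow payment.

$1,600.07

County property tax = $3,264.51 × 4 = $13,058.04 annually
Windstorm insurance = $2,872.56 annually
Homeowner's insurance = $2,329.32 annually
Total per year = $13,058.04 + $2,872.56 + $2,329.32 = $18,259.92
Base monthly escrow = $18,259.92 / 12 = $1,521.66
Monthly shortage recovery: $940.92 ÷ 12 = $78.41
Adjusted monthly = $1,521.66 + $78.41 = $1,600.07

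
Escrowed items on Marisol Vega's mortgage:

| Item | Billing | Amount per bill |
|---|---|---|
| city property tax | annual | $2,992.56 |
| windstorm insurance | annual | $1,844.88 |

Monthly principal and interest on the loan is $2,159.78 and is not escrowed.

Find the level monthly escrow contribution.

$403.12

City property tax: $2,992.56/yr
Windstorm insurance: $1,844.88/yr
Total annual escrow = $2,992.56 + $1,844.88 = $4,837.44
Monthly escrow = $4,837.44 / 12 = $403.12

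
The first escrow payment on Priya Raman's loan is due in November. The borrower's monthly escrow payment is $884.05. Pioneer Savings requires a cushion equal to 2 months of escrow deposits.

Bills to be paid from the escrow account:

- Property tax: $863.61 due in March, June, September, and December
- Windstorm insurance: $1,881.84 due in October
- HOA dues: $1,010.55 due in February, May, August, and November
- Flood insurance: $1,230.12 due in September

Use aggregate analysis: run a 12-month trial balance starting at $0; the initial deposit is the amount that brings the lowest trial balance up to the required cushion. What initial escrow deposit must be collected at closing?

$1,894.60

Cushion = 2 × $884.05 = $1,768.10
Trial balance (start $0, +$884.05 each month, − disbursements):
  Nov: +$884.05 − $1,010.55 → -$126.50
  Dec: +$884.05 − $863.61 → -$106.06
  Jan: +$884.05 → $777.99
  Feb: +$884.05 − $1,010.55 → $651.49
  Mar: +$884.05 − $863.61 → $671.93
  Apr: +$884.05 → $1,555.98
  May: +$884.05 − $1,010.55 → $1,429.48
  Jun: +$884.05 − $863.61 → $1,449.92
  Jul: +$884.05 → $2,333.97
  Aug: +$884.05 − $1,010.55 → $2,207.47
  Sep: +$884.05 − $2,093.73 → $997.79
  Oct: +$884.05 − $1,881.84 → $0.00
Lowest trial balance = -$126.50 (Nov)
Initial deposit = cushion − low point = $1,768.10 − (-$126.50) = $1,894.60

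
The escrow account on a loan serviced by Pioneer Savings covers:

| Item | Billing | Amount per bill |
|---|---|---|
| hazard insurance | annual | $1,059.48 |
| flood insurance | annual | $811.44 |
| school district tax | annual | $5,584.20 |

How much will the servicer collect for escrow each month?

Hazard insurance = $1,059.48
Flood insurance = $811.44
School district tax = $5,584.20
Annual escrow total = $7,455.12
Monthly = $7,455.12 ÷ 12 = $621.26

$621.26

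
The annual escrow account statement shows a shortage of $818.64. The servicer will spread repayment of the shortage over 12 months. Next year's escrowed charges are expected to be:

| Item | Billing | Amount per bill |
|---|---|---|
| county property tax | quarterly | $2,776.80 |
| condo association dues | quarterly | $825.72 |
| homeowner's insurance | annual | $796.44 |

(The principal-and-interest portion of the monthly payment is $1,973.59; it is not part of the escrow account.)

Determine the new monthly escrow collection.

County property tax = $2,776.80 × 4 = $11,107.20 per year
Condo association dues = $825.72 × 4 = $3,302.88 per year
Homeowner's insurance = $796.44 per year
Combined annual = $15,206.52
Monthly = $15,206.52 ÷ 12 = $1,267.21
Shortage spread = $818.64 / 12 = $68.22/mo
Adjusted monthly = $1,267.21 + $68.22 = $1,335.43

$1,335.43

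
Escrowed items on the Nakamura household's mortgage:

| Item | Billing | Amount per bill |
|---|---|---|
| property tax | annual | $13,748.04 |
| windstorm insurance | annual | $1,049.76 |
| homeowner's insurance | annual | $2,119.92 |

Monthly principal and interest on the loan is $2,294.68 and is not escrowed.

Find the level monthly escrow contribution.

$1,409.81

Property tax = $13,748.04 per year
Windstorm insurance = $1,049.76 per year
Homeowner's insurance = $2,119.92 per year
Total annual escrow = $16,917.72
Monthly = $16,917.72 ÷ 12 = $1,409.81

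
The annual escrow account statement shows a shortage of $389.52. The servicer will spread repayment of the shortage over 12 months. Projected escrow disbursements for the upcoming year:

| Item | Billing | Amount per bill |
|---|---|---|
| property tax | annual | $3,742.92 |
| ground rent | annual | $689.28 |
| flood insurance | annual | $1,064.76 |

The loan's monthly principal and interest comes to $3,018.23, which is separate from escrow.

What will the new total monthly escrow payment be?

$490.54

Property tax — $3,742.92 per year
Ground rent — $689.28 per year
Flood insurance — $1,064.76 per year
Total annual escrow = $5,496.96
Base monthly escrow = $5,496.96 ÷ 12 = $458.08
Shortage spread = $389.52 ÷ 12 = $32.46/mo
New monthly escrow = $458.08 + $32.46 = $490.54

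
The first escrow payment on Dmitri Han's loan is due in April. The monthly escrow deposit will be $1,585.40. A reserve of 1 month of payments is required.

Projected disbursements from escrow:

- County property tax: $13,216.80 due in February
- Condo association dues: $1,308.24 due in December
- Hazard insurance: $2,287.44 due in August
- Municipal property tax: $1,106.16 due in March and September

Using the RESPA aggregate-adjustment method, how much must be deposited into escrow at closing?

$2,064.64

Cushion = 1 × $1,585.40 = $1,585.40
Trial balance (start $0, +$1,585.40 each month, − disbursements):
  Apr: +$1,585.40 → $1,585.40
  May: +$1,585.40 → $3,170.80
  Jun: +$1,585.40 → $4,756.20
  Jul: +$1,585.40 → $6,341.60
  Aug: +$1,585.40 − $2,287.44 → $5,639.56
  Sep: +$1,585.40 − $1,106.16 → $6,118.80
  Oct: +$1,585.40 → $7,704.20
  Nov: +$1,585.40 → $9,289.60
  Dec: +$1,585.40 − $1,308.24 → $9,566.76
  Jan: +$1,585.40 → $11,152.16
  Feb: +$1,585.40 − $13,216.80 → -$479.24
  Mar: +$1,585.40 − $1,106.16 → $0.00
Lowest trial balance = -$479.24 (Feb)
Initial deposit = cushion − low point = $1,585.40 − (-$479.24) = $2,064.64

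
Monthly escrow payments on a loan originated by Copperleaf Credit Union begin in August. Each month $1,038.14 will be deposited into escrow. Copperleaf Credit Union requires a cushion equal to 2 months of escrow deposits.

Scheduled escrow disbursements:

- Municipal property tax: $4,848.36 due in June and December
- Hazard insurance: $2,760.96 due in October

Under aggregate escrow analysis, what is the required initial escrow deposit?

$4,494.90

Cushion = 2 × $1,038.14 = $2,076.28
Trial balance (start $0, +$1,038.14 each month, − disbursements):
  Aug: +$1,038.14 → $1,038.14
  Sep: +$1,038.14 → $2,076.28
  Oct: +$1,038.14 − $2,760.96 → $353.46
  Nov: +$1,038.14 → $1,391.60
  Dec: +$1,038.14 − $4,848.36 → -$2,418.62
  Jan: +$1,038.14 → -$1,380.48
  Feb: +$1,038.14 → -$342.34
  Mar: +$1,038.14 → $695.80
  Apr: +$1,038.14 → $1,733.94
  May: +$1,038.14 → $2,772.08
  Jun: +$1,038.14 − $4,848.36 → -$1,038.14
  Jul: +$1,038.14 → $0.00
Lowest trial balance = -$2,418.62 (Dec)
Initial deposit = cushion − low point = $2,076.28 − (-$2,418.62) = $4,494.90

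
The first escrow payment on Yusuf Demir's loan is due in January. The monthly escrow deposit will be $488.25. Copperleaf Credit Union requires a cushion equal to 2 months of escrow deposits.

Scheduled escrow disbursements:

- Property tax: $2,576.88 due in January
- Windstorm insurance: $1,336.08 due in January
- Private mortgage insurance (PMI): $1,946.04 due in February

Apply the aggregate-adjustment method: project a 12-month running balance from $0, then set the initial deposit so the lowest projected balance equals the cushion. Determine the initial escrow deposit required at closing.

Cushion = 2 × $488.25 = $976.50
Trial balance (start $0, +$488.25 each month, − disbursements):
  Jan: +$488.25 − $3,912.96 → -$3,424.71
  Feb: +$488.25 − $1,946.04 → -$4,882.50
  Mar: +$488.25 → -$4,394.25
  Apr: +$488.25 → -$3,906.00
  May: +$488.25 → -$3,417.75
  Jun: +$488.25 → -$2,929.50
  Jul: +$488.25 → -$2,441.25
  Aug: +$488.25 → -$1,953.00
  Sep: +$488.25 → -$1,464.75
  Oct: +$488.25 → -$976.50
  Nov: +$488.25 → -$488.25
  Dec: +$488.25 → $0.00
Lowest trial balance = -$4,882.50 (Feb)
Initial deposit = cushion − low point = $976.50 − (-$4,882.50) = $5,859.00

$5,859.00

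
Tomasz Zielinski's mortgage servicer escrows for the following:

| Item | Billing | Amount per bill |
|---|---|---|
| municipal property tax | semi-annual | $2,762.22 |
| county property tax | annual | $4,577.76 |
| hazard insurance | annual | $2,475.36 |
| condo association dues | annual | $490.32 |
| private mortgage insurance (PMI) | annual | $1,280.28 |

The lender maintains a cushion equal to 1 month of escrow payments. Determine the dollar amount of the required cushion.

Municipal property tax — $2,762.22 × 2 = $5,524.44 annually
County property tax — $4,577.76 annually
Hazard insurance — $2,475.36 annually
Condo association dues — $490.32 annually
Private mortgage insurance (PMI) — $1,280.28 annually
Yearly total = $14,348.16
Monthly = $14,348.16 ÷ 12 = $1,195.68
Required cushion = 1 × $1,195.68 = $1,195.68

$1,195.68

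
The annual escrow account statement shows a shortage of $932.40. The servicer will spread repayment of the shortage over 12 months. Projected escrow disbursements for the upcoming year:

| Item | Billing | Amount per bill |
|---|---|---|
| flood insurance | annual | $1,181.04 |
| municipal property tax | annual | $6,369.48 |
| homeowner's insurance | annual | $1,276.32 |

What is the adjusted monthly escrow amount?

Flood insurance — $1,181.04
Municipal property tax — $6,369.48
Homeowner's insurance — $1,276.32
Total per year = $1,181.04 + $6,369.48 + $1,276.32 = $8,826.84
Monthly = $8,826.84 / 12 = $735.57
Shortage spread = $932.40 / 12 = $77.70/mo
Adjusted monthly = $735.57 + $77.70 = $813.27

$813.27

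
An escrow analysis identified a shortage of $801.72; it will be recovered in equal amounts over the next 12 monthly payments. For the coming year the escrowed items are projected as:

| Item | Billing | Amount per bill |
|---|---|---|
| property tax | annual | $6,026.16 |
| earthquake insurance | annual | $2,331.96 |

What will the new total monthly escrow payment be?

$763.32

Property tax — $6,026.16
Earthquake insurance — $2,331.96
Combined annual = $6,026.16 + $2,331.96 = $8,358.12
Per month = $8,358.12 ÷ 12 = $696.51
Shortage spread = $801.72 / 12 = $66.81/mo
Adjusted monthly = $696.51 + $66.81 = $763.32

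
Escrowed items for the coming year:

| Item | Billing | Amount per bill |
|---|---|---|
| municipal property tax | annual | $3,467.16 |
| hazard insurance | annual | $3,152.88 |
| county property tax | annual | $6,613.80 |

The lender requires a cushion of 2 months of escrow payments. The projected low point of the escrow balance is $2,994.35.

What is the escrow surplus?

Municipal property tax — $3,467.16/yr
Hazard insurance — $3,152.88/yr
County property tax — $6,613.80/yr
Total per year = $3,467.16 + $3,152.88 + $6,613.80 = $13,233.84
Monthly = $13,233.84 ÷ 12 = $1,102.82
Required cushion = 2 × $1,102.82 = $2,205.64
Surplus = $2,994.35 − $2,205.64 = $788.71

$788.71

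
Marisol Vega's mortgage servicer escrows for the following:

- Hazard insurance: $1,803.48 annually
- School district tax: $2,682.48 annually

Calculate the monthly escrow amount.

Hazard insurance: $1,803.48 per year
School district tax: $2,682.48 per year
Yearly total = $1,803.48 + $2,682.48 = $4,485.96
Monthly escrow = $4,485.96 / 12 = $373.83

$373.83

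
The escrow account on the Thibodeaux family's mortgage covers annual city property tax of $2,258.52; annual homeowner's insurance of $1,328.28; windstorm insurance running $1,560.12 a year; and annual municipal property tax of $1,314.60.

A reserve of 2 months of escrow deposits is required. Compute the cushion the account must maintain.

$1,076.92

City property tax = $2,258.52
Homeowner's insurance = $1,328.28
Windstorm insurance = $1,560.12
Municipal property tax = $1,314.60
Total per year = $2,258.52 + $1,328.28 + $1,560.12 + $1,314.60 = $6,461.52
Monthly = $6,461.52 / 12 = $538.46
Reserve = 2 × $538.46 = $1,076.92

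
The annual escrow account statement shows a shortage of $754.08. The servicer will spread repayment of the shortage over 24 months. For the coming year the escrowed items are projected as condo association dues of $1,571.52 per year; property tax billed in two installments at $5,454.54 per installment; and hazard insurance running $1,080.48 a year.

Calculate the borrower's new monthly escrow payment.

Condo association dues — $1,571.52
Property tax — $5,454.54 × 2 = $10,909.08
Hazard insurance — $1,080.48
Annual escrow total = $13,561.08
Monthly = $13,561.08 ÷ 12 = $1,130.09
Monthly shortage recovery: $754.08 / 24 = $31.42
Adjusted monthly = $1,130.09 + $31.42 = $1,161.51

$1,161.51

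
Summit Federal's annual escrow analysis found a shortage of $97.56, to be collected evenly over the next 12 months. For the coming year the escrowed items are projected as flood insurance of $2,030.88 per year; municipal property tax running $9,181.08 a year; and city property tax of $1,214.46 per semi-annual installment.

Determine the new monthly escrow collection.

Flood insurance — $2,030.88 annually
Municipal property tax — $9,181.08 annually
City property tax — $1,214.46 × 2 = $2,428.92 annually
Combined annual = $2,030.88 + $9,181.08 + $2,428.92 = $13,640.88
Per month = $13,640.88 ÷ 12 = $1,136.74
Shortage spread = $97.56 ÷ 12 = $8.13/mo
New monthly escrow = $1,136.74 + $8.13 = $1,144.87

$1,144.87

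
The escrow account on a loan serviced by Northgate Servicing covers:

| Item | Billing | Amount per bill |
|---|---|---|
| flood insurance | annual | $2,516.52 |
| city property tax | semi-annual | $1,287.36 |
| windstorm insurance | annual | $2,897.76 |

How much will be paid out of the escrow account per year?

$7,989.00

Flood insurance = $2,516.52 per year
City property tax = $1,287.36 × 2 = $2,574.72 per year
Windstorm insurance = $2,897.76 per year
Total annual escrow = $2,516.52 + $2,574.72 + $2,897.76 = $7,989.00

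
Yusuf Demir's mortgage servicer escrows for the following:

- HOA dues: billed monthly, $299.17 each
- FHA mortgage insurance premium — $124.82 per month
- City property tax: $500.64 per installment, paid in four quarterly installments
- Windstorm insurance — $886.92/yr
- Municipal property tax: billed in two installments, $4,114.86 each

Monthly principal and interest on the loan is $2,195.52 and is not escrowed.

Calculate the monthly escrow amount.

HOA dues: $299.17 × 12 = $3,590.04 annually
FHA mortgage insurance premium: $124.82 × 12 = $1,497.84 annually
City property tax: $500.64 × 4 = $2,002.56 annually
Windstorm insurance: $886.92 annually
Municipal property tax: $4,114.86 × 2 = $8,229.72 annually
Total per year = $3,590.04 + $1,497.84 + $2,002.56 + $886.92 + $8,229.72 = $16,207.08
Monthly escrow = $16,207.08 / 12 = $1,350.59

$1,350.59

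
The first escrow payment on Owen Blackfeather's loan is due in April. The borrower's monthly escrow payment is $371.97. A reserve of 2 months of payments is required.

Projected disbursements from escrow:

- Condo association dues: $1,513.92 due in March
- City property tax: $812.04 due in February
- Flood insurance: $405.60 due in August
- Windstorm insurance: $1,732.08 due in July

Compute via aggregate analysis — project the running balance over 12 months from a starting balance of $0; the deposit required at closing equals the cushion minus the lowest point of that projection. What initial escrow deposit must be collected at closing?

Cushion = 2 × $371.97 = $743.94
Trial balance (start $0, +$371.97 each month, − disbursements):
  Apr: +$371.97 → $371.97
  May: +$371.97 → $743.94
  Jun: +$371.97 → $1,115.91
  Jul: +$371.97 − $1,732.08 → -$244.20
  Aug: +$371.97 − $405.60 → -$277.83
  Sep: +$371.97 → $94.14
  Oct: +$371.97 → $466.11
  Nov: +$371.97 → $838.08
  Dec: +$371.97 → $1,210.05
  Jan: +$371.97 → $1,582.02
  Feb: +$371.97 − $812.04 → $1,141.95
  Mar: +$371.97 − $1,513.92 → $0.00
Lowest trial balance = -$277.83 (Aug)
Initial deposit = cushion − low point = $743.94 − (-$277.83) = $1,021.77

$1,021.77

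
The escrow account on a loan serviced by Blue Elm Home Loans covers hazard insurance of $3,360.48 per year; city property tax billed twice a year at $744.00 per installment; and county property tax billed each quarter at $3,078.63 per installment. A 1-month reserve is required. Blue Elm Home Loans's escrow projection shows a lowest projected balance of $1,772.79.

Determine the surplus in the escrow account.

Hazard insurance: $3,360.48/yr
City property tax: $744.00 × 2 = $1,488.00/yr
County property tax: $3,078.63 × 4 = $12,314.52/yr
Total per year = $3,360.48 + $1,488.00 + $12,314.52 = $17,163.00
Per month = $17,163.00 / 12 = $1,430.25
Required reserve = 1 × $1,430.25 = $1,430.25
Excess over cushion: $1,772.79 − $1,430.25 = $342.54

$342.54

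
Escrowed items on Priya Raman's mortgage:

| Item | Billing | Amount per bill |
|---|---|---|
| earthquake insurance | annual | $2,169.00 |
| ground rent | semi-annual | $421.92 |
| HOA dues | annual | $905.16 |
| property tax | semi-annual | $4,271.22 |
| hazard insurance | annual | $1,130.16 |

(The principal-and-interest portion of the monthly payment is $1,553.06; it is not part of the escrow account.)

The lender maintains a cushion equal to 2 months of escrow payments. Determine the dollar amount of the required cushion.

$2,265.10

Earthquake insurance — $2,169.00 per year
Ground rent — $421.92 × 2 = $843.84 per year
HOA dues — $905.16 per year
Property tax — $4,271.22 × 2 = $8,542.44 per year
Hazard insurance — $1,130.16 per year
Combined annual = $2,169.00 + $843.84 + $905.16 + $8,542.44 + $1,130.16 = $13,590.60
Per month = $13,590.60 ÷ 12 = $1,132.55
Cushion = 2 × $1,132.55 = $2,265.10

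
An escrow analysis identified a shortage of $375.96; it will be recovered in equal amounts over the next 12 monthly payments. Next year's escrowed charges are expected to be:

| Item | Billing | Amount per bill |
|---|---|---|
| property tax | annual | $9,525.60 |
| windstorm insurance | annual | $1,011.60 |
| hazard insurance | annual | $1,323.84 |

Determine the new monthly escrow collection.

Property tax: $9,525.60
Windstorm insurance: $1,011.60
Hazard insurance: $1,323.84
Total per year = $11,861.04
Base monthly escrow = $11,861.04 ÷ 12 = $988.42
Shortage per month = $375.96 / 12 = $31.33
Adjusted monthly = $988.42 + $31.33 = $1,019.75

$1,019.75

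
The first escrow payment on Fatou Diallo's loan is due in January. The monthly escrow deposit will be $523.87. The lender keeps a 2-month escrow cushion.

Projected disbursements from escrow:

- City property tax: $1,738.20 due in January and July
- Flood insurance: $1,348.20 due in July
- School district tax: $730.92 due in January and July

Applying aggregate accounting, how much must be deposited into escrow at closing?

Cushion = 2 × $523.87 = $1,047.74
Trial balance (start $0, +$523.87 each month, − disbursements):
  Jan: +$523.87 − $2,469.12 → -$1,945.25
  Feb: +$523.87 → -$1,421.38
  Mar: +$523.87 → -$897.51
  Apr: +$523.87 → -$373.64
  May: +$523.87 → $150.23
  Jun: +$523.87 → $674.10
  Jul: +$523.87 − $3,817.32 → -$2,619.35
  Aug: +$523.87 → -$2,095.48
  Sep: +$523.87 → -$1,571.61
  Oct: +$523.87 → -$1,047.74
  Nov: +$523.87 → -$523.87
  Dec: +$523.87 → $0.00
Lowest trial balance = -$2,619.35 (Jul)
Initial deposit = cushion − low point = $1,047.74 − (-$2,619.35) = $3,667.09

$3,667.09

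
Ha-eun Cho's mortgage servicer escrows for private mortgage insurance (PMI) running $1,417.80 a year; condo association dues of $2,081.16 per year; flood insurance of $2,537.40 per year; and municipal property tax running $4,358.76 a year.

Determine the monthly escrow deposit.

Private mortgage insurance (PMI) — $1,417.80
Condo association dues — $2,081.16
Flood insurance — $2,537.40
Municipal property tax — $4,358.76
Total per year = $10,395.12
Base monthly escrow = $10,395.12 / 12 = $866.26

$866.26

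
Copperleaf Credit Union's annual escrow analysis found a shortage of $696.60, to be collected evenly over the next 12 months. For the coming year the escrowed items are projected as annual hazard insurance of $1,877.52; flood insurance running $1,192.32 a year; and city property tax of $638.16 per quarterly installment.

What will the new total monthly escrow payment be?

$526.59

Hazard insurance — $1,877.52/yr
Flood insurance — $1,192.32/yr
City property tax — $638.16 × 4 = $2,552.64/yr
Yearly total = $1,877.52 + $1,192.32 + $2,552.64 = $5,622.48
Monthly = $5,622.48 ÷ 12 = $468.54
Shortage spread = $696.60 ÷ 12 = $58.05/mo
New monthly escrow = $468.54 + $58.05 = $526.59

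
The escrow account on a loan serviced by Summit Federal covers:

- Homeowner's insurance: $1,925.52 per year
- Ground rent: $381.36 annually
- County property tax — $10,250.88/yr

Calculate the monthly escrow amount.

Homeowner's insurance = $1,925.52/yr
Ground rent = $381.36/yr
County property tax = $10,250.88/yr
Yearly total = $12,557.76
Per month = $12,557.76 / 12 = $1,046.48

$1,046.48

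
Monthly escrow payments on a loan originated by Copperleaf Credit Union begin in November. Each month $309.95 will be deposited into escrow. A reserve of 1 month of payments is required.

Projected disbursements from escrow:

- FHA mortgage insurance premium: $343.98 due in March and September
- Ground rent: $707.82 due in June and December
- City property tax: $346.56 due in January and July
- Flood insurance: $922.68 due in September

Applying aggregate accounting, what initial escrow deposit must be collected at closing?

Cushion = 1 × $309.95 = $309.95
Trial balance (start $0, +$309.95 each month, − disbursements):
  Nov: +$309.95 → $309.95
  Dec: +$309.95 − $707.82 → -$87.92
  Jan: +$309.95 − $346.56 → -$124.53
  Feb: +$309.95 → $185.42
  Mar: +$309.95 − $343.98 → $151.39
  Apr: +$309.95 → $461.34
  May: +$309.95 → $771.29
  Jun: +$309.95 − $707.82 → $373.42
  Jul: +$309.95 − $346.56 → $336.81
  Aug: +$309.95 → $646.76
  Sep: +$309.95 − $1,266.66 → -$309.95
  Oct: +$309.95 → $0.00
Lowest trial balance = -$309.95 (Sep)
Initial deposit = cushion − low point = $309.95 − (-$309.95) = $619.90

$619.90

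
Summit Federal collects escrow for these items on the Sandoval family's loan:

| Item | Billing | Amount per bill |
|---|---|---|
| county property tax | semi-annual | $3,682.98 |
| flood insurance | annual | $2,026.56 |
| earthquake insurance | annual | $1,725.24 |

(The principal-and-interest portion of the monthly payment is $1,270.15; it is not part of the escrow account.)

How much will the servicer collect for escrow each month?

$926.48

County property tax — $3,682.98 × 2 = $7,365.96
Flood insurance — $2,026.56
Earthquake insurance — $1,725.24
Total per year = $7,365.96 + $2,026.56 + $1,725.24 = $11,117.76
Base monthly escrow = $11,117.76 / 12 = $926.48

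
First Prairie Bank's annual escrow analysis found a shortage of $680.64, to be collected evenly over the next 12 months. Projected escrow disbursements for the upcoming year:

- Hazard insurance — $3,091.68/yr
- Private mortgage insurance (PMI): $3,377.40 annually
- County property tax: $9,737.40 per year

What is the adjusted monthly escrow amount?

Hazard insurance = $3,091.68 annually
Private mortgage insurance (PMI) = $3,377.40 annually
County property tax = $9,737.40 annually
Total annual escrow = $16,206.48
Monthly escrow = $16,206.48 ÷ 12 = $1,350.54
Monthly shortage recovery: $680.64 / 12 = $56.72
New monthly escrow = $1,350.54 + $56.72 = $1,407.26

$1,407.26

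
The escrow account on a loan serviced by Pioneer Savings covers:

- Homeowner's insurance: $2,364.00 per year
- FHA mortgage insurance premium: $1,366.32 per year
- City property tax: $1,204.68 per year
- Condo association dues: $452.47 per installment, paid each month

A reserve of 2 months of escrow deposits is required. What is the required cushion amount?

$1,727.44

Homeowner's insurance — $2,364.00 annually
FHA mortgage insurance premium — $1,366.32 annually
City property tax — $1,204.68 annually
Condo association dues — $452.47 × 12 = $5,429.64 annually
Yearly total = $2,364.00 + $1,366.32 + $1,204.68 + $5,429.64 = $10,364.64
Monthly = $10,364.64 ÷ 12 = $863.72
Reserve = 2 × $863.72 = $1,727.44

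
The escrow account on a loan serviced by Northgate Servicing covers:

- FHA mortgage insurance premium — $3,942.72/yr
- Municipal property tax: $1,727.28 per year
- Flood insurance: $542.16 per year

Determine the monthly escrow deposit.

$517.68

FHA mortgage insurance premium — $3,942.72 annually
Municipal property tax — $1,727.28 annually
Flood insurance — $542.16 annually
Yearly total = $3,942.72 + $1,727.28 + $542.16 = $6,212.16
Monthly = $6,212.16 / 12 = $517.68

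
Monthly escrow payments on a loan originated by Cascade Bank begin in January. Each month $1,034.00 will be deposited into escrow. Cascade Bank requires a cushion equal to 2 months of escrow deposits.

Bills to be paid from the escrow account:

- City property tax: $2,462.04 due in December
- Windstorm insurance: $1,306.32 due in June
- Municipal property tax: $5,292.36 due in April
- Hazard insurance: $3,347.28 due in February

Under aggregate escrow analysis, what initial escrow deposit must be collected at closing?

$6,571.64

Cushion = 2 × $1,034.00 = $2,068.00
Trial balance (start $0, +$1,034.00 each month, − disbursements):
  Jan: +$1,034.00 → $1,034.00
  Feb: +$1,034.00 − $3,347.28 → -$1,279.28
  Mar: +$1,034.00 → -$245.28
  Apr: +$1,034.00 − $5,292.36 → -$4,503.64
  May: +$1,034.00 → -$3,469.64
  Jun: +$1,034.00 − $1,306.32 → -$3,741.96
  Jul: +$1,034.00 → -$2,707.96
  Aug: +$1,034.00 → -$1,673.96
  Sep: +$1,034.00 → -$639.96
  Oct: +$1,034.00 → $394.04
  Nov: +$1,034.00 → $1,428.04
  Dec: +$1,034.00 − $2,462.04 → $0.00
Lowest trial balance = -$4,503.64 (Apr)
Initial deposit = cushion − low point = $2,068.00 − (-$4,503.64) = $6,571.64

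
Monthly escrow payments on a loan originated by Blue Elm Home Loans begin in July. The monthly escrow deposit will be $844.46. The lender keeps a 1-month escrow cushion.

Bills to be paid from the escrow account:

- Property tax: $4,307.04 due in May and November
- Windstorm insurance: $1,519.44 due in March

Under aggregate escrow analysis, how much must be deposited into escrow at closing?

$1,688.92

Cushion = 1 × $844.46 = $844.46
Trial balance (start $0, +$844.46 each month, − disbursements):
  Jul: +$844.46 → $844.46
  Aug: +$844.46 → $1,688.92
  Sep: +$844.46 → $2,533.38
  Oct: +$844.46 → $3,377.84
  Nov: +$844.46 − $4,307.04 → -$84.74
  Dec: +$844.46 → $759.72
  Jan: +$844.46 → $1,604.18
  Feb: +$844.46 → $2,448.64
  Mar: +$844.46 − $1,519.44 → $1,773.66
  Apr: +$844.46 → $2,618.12
  May: +$844.46 − $4,307.04 → -$844.46
  Jun: +$844.46 → $0.00
Lowest trial balance = -$844.46 (May)
Initial deposit = cushion − low point = $844.46 − (-$844.46) = $1,688.92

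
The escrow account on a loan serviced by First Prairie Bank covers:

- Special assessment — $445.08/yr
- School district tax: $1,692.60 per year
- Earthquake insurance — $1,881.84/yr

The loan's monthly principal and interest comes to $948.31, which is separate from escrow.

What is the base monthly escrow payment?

Special assessment — $445.08 annually
School district tax — $1,692.60 annually
Earthquake insurance — $1,881.84 annually
Yearly total = $4,019.52
Base monthly escrow = $4,019.52 ÷ 12 = $334.96

$334.96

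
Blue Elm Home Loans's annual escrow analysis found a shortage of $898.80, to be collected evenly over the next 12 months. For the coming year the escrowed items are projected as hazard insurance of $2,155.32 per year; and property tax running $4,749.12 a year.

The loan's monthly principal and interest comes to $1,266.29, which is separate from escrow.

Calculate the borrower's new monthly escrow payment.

$650.27

Hazard insurance — $2,155.32 annually
Property tax — $4,749.12 annually
Total annual escrow = $6,904.44
Monthly = $6,904.44 ÷ 12 = $575.37
Shortage spread = $898.80 ÷ 12 = $74.90/mo
New monthly escrow = $575.37 + $74.90 = $650.27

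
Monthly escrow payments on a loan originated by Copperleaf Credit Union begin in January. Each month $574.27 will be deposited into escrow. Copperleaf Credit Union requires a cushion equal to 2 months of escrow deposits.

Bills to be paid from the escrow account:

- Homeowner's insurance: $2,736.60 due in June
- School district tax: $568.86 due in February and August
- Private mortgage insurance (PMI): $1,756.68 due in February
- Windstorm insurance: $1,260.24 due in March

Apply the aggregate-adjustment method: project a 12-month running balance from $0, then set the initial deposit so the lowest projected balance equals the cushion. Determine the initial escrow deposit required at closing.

$4,025.30

Cushion = 2 × $574.27 = $1,148.54
Trial balance (start $0, +$574.27 each month, − disbursements):
  Jan: +$574.27 → $574.27
  Feb: +$574.27 − $2,325.54 → -$1,177.00
  Mar: +$574.27 − $1,260.24 → -$1,862.97
  Apr: +$574.27 → -$1,288.70
  May: +$574.27 → -$714.43
  Jun: +$574.27 − $2,736.60 → -$2,876.76
  Jul: +$574.27 → -$2,302.49
  Aug: +$574.27 − $568.86 → -$2,297.08
  Sep: +$574.27 → -$1,722.81
  Oct: +$574.27 → -$1,148.54
  Nov: +$574.27 → -$574.27
  Dec: +$574.27 → $0.00
Lowest trial balance = -$2,876.76 (Jun)
Initial deposit = cushion − low point = $1,148.54 − (-$2,876.76) = $4,025.30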